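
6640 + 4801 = 11441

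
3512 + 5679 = 9191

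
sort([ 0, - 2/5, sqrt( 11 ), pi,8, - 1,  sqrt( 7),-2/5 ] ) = [-1, - 2/5, - 2/5,0 , sqrt(7),pi,  sqrt (11),8 ]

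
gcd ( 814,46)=2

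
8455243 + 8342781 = 16798024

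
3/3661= 3/3661 = 0.00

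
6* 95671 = 574026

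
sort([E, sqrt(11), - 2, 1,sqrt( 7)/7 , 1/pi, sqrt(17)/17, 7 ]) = [ - 2,  sqrt (17 )/17,1/pi, sqrt(7 )/7,  1,E,  sqrt ( 11), 7 ] 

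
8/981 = 8/981 = 0.01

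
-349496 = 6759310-7108806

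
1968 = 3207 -1239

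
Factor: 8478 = 2^1*3^3  *157^1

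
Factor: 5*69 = 345 = 3^1*5^1 * 23^1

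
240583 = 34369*7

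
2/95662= 1/47831  =  0.00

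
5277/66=1759/22=   79.95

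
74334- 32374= 41960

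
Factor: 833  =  7^2 * 17^1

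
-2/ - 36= 1/18 = 0.06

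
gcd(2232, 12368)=8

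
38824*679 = 26361496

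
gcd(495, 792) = 99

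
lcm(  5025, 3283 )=246225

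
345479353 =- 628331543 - -973810896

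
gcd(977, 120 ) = 1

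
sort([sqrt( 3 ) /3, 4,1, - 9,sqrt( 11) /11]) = [ - 9,sqrt( 11) /11,sqrt (3 )/3,1,4]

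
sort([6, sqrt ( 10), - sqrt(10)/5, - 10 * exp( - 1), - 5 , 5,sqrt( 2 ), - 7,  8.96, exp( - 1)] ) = [ - 7, - 5, - 10 * exp(  -  1 ), - sqrt( 10 )/5,exp(-1), sqrt ( 2), sqrt( 10),5,6  ,  8.96 ]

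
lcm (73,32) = 2336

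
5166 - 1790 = 3376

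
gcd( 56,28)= 28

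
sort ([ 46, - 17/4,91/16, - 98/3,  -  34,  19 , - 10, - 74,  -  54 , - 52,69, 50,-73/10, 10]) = [-74, - 54,  -  52  ,- 34, - 98/3  ,-10, - 73/10,  -  17/4, 91/16,10, 19 , 46,50, 69 ] 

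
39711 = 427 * 93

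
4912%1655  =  1602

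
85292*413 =35225596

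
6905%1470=1025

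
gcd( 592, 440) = 8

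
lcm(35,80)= 560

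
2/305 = 2/305 = 0.01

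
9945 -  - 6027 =15972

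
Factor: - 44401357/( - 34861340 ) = 2^( - 2)*5^( - 1)*7^1*11^1 * 13^1*44357^1*1743067^( - 1 ) 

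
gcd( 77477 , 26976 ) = 1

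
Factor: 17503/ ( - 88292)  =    -  2^ (-2)*23^1 * 761^1 * 22073^(  -  1 )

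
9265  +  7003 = 16268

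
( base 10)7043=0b1101110000011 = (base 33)6fe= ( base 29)8ap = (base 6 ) 52335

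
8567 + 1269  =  9836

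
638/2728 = 29/124 = 0.23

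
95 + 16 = 111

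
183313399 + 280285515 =463598914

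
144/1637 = 144/1637 = 0.09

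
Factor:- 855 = -3^2 * 5^1*19^1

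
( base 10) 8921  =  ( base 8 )21331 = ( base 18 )199B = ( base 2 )10001011011001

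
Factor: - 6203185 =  - 5^1*1240637^1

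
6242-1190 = 5052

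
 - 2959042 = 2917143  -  5876185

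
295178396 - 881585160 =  - 586406764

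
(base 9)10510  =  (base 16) 1b3f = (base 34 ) 615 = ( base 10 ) 6975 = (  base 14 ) 2783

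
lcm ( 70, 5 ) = 70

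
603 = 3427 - 2824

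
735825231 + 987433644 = 1723258875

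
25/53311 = 25/53311= 0.00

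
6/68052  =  1/11342 = 0.00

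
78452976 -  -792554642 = 871007618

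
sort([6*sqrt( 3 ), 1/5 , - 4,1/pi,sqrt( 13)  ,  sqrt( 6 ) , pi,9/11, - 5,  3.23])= [ - 5,-4,1/5 , 1/pi, 9/11,sqrt(6 ) , pi,3.23,sqrt( 13) , 6*sqrt( 3)] 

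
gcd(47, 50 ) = 1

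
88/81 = 1+7/81 = 1.09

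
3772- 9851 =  - 6079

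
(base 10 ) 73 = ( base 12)61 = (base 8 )111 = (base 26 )2L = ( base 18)41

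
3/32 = 3/32 = 0.09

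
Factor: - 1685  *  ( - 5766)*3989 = 38755967190 = 2^1*3^1*5^1*31^2*337^1*3989^1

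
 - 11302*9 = - 101718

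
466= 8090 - 7624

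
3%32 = 3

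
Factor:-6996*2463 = - 17231148= - 2^2 * 3^2* 11^1*53^1 * 821^1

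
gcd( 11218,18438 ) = 2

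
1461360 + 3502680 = 4964040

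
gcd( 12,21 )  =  3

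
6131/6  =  1021 + 5/6 = 1021.83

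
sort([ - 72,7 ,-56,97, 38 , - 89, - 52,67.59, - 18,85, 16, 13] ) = [ - 89, - 72, - 56, - 52, - 18, 7, 13,  16, 38,67.59,85,97]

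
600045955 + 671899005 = 1271944960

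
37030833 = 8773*4221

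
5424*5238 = 28410912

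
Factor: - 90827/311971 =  - 23/79 = - 23^1*79^( - 1) 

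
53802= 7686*7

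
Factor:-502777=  - 11^1*45707^1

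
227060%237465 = 227060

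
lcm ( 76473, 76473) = 76473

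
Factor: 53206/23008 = 37/16 = 2^( - 4 )*  37^1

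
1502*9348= 14040696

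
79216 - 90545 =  - 11329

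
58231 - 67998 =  - 9767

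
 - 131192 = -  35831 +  - 95361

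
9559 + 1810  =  11369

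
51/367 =51/367 = 0.14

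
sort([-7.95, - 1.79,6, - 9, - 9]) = [ - 9 ,-9,-7.95, - 1.79,  6 ] 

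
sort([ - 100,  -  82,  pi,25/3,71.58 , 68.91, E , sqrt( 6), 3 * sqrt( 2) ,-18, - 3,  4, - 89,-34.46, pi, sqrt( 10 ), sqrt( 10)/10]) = [-100, - 89, - 82 , - 34.46,-18,- 3, sqrt(10)/10,  sqrt( 6), E,pi,pi,sqrt( 10), 4, 3 * sqrt( 2), 25/3, 68.91,71.58 ]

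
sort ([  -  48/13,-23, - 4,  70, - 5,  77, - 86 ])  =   [ - 86, - 23, - 5, - 4, - 48/13,70,77]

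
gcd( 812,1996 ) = 4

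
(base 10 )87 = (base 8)127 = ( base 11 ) 7a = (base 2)1010111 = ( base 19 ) 4b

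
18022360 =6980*2582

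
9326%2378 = 2192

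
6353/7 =907  +  4/7 = 907.57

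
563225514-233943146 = 329282368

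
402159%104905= 87444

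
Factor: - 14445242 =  - 2^1 * 7^1*23^1*113^1*397^1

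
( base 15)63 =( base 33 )2R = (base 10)93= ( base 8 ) 135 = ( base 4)1131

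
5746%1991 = 1764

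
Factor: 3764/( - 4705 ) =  - 4/5 = -2^2*5^( - 1)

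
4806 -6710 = - 1904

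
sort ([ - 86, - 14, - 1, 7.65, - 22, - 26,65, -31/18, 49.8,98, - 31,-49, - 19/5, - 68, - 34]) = [ -86, - 68, - 49,-34, - 31, - 26,  -  22, - 14, - 19/5,- 31/18, - 1,7.65, 49.8,65,98]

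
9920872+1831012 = 11751884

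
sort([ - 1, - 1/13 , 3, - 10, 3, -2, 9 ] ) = [ - 10,-2,-1, - 1/13,3,3,9 ]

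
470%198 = 74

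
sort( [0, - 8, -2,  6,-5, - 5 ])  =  [ - 8,  -  5, - 5,-2,0, 6]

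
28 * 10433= 292124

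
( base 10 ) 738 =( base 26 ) 12A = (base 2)1011100010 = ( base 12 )516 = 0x2e2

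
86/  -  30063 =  - 86/30063 = -  0.00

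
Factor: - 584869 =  - 584869^1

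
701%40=21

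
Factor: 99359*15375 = 1527644625=3^1*5^3*13^1*41^1*7643^1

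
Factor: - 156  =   - 2^2*3^1 *13^1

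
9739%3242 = 13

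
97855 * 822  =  80436810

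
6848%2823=1202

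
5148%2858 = 2290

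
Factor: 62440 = 2^3*5^1*7^1*223^1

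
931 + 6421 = 7352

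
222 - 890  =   - 668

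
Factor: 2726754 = 2^1*3^1*29^1*15671^1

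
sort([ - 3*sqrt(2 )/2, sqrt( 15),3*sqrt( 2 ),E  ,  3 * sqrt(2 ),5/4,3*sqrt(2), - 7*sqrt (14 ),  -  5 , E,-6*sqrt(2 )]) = [ - 7*sqrt(14) , - 6*sqrt( 2),  -  5, - 3 * sqrt(2)/2, 5/4, E,E,sqrt( 15 ),3*sqrt( 2),3*sqrt(2),  3*sqrt(2) ] 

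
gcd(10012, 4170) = 2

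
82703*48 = 3969744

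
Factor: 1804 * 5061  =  9130044 = 2^2 * 3^1*7^1 *11^1 *41^1*241^1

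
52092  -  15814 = 36278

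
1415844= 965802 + 450042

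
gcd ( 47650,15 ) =5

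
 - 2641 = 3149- 5790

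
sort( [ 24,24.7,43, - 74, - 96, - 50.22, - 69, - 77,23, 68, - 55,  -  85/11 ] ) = [ - 96, -77, - 74, - 69, - 55, - 50.22, - 85/11, 23, 24,24.7,43,68]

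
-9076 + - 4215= -13291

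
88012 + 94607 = 182619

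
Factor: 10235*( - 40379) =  - 413279065=- 5^1*23^1*89^1*149^1*271^1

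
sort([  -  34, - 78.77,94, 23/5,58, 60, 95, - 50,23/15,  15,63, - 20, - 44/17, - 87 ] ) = [ - 87, - 78.77 , - 50, - 34, - 20  ,  -  44/17,23/15, 23/5,15,  58, 60,63, 94,95 ] 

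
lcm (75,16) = 1200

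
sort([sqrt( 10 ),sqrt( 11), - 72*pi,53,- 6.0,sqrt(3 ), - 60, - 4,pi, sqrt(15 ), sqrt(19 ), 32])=[ - 72* pi, - 60, - 6.0,- 4,sqrt( 3),  pi, sqrt(10), sqrt(11),sqrt(15),sqrt( 19) , 32,53 ]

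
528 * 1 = 528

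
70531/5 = 14106 + 1/5 = 14106.20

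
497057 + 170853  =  667910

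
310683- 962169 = - 651486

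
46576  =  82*568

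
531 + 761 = 1292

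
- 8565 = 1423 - 9988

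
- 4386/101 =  - 44+ 58/101 = -43.43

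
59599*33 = 1966767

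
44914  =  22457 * 2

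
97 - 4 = 93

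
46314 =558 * 83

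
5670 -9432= -3762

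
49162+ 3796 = 52958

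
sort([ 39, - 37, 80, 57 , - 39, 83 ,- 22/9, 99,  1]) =[ - 39, - 37, - 22/9, 1, 39 , 57, 80,83, 99 ] 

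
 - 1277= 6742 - 8019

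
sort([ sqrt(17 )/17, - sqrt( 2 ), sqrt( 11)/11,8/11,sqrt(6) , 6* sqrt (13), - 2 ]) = [ - 2, - sqrt( 2), sqrt( 17)/17, sqrt( 11)/11, 8/11, sqrt( 6), 6*sqrt(13) ] 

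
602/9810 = 301/4905  =  0.06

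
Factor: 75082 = 2^1*7^1 * 31^1*173^1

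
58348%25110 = 8128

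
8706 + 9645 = 18351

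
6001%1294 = 825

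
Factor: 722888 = 2^3*109^1*829^1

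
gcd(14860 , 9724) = 4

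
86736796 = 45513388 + 41223408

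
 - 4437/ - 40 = 4437/40=110.92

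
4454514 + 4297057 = 8751571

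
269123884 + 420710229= 689834113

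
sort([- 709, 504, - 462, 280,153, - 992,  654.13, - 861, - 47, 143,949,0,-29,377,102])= [-992,-861, - 709,-462,-47, - 29,  0,102, 143 , 153, 280,377, 504,654.13,949 ] 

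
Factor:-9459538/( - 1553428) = 2^( - 1)*11^2*83^ ( - 1)*4679^( -1) * 39089^1 = 4729769/776714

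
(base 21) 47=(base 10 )91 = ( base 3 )10101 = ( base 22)43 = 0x5B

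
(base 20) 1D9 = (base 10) 669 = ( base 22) 189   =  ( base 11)559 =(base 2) 1010011101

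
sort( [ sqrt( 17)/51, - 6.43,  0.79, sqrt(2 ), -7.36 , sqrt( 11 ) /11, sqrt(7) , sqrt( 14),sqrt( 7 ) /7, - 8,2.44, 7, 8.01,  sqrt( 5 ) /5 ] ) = [  -  8, - 7.36, - 6.43, sqrt(17) /51, sqrt(11)/11,sqrt(7 ) /7,  sqrt(5 ) /5,  0.79, sqrt( 2 ), 2.44, sqrt ( 7), sqrt (14 ), 7,8.01 ]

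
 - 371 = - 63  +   - 308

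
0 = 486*0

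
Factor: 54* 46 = 2484 =2^2 * 3^3  *  23^1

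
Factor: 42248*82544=3487318912 = 2^7*7^1 * 11^1*67^1*5281^1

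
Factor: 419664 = 2^4*3^1*7^1*1249^1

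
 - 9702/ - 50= 4851/25 = 194.04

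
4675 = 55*85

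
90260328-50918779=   39341549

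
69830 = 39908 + 29922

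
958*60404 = 57867032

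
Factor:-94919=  - 11^1*8629^1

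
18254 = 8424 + 9830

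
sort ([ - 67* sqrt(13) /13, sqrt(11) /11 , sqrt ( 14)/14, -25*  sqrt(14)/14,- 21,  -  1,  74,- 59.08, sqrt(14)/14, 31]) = [ - 59.08, - 21, - 67 *sqrt (13 )/13, - 25*sqrt(14)/14, - 1, sqrt( 14 )/14 , sqrt( 14 )/14, sqrt(11) /11,31,74]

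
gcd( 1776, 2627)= 37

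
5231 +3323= 8554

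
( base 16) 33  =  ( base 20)2b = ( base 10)51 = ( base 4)303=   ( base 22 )27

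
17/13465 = 17/13465 =0.00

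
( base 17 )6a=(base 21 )57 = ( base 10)112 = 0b1110000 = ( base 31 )3J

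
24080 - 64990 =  -40910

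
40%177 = 40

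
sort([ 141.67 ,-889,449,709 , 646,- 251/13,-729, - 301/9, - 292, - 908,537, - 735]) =[ - 908 , - 889, - 735, - 729,-292, - 301/9,  -  251/13, 141.67,449, 537, 646,709]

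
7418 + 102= 7520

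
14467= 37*391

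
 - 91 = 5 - 96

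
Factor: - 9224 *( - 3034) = 2^4*37^1*41^1*1153^1=27985616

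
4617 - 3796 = 821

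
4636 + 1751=6387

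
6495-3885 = 2610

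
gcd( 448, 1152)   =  64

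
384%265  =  119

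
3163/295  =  3163/295 = 10.72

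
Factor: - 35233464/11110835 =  - 2^3*3^1*5^( - 1)*7^1  *401^1*523^1*2222167^( - 1 )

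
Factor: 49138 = 2^1*79^1*311^1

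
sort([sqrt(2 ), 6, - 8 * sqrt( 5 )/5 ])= [ - 8*sqrt( 5) /5,sqrt(2) , 6 ] 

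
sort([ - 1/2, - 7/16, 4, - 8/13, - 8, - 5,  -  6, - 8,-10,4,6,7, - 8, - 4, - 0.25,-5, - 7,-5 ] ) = [ - 10,-8, - 8, - 8,-7, - 6,  -  5 ,-5, - 5, - 4, - 8/13, - 1/2, - 7/16,-0.25, 4, 4,6,  7] 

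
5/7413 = 5/7413 = 0.00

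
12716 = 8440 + 4276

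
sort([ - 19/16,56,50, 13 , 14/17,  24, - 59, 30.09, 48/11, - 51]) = [ -59, - 51, - 19/16,14/17, 48/11, 13, 24, 30.09, 50, 56 ]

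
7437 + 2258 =9695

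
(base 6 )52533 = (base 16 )1bc9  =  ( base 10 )7113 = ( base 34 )657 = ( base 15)2193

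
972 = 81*12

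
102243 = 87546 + 14697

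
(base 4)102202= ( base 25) 1mb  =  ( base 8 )2242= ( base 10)1186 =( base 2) 10010100010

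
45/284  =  45/284= 0.16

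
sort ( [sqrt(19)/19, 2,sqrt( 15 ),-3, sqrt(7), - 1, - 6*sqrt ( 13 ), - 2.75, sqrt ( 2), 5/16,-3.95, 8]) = [-6*sqrt(13 ), - 3.95,-3, - 2.75, - 1, sqrt(19) /19, 5/16, sqrt( 2) , 2, sqrt ( 7), sqrt(15),  8 ] 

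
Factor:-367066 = -2^1 * 7^1 * 157^1*167^1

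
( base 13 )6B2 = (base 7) 3244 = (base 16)487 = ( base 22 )28f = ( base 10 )1159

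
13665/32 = 13665/32 = 427.03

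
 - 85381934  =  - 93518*913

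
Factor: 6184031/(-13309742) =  - 2^( - 1)*7^1 * 17^ (-1) * 47^( - 1) * 8329^(-1)*883433^1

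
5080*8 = 40640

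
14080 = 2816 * 5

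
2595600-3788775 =-1193175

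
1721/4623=1721/4623 = 0.37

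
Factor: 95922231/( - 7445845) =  - 3^1*5^( - 1 ) * 11^(-1)*331^(- 1)*409^ ( - 1 )*31974077^1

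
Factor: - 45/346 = - 2^( -1 ) * 3^2*5^1*173^( - 1)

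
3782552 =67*56456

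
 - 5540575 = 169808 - 5710383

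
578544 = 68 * 8508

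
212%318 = 212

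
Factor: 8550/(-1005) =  - 2^1*3^1*5^1* 19^1 * 67^ ( - 1 )  =  -570/67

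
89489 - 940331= - 850842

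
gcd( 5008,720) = 16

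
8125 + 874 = 8999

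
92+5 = 97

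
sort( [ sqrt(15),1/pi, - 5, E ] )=[ - 5, 1/pi, E, sqrt(15 ) ] 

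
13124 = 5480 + 7644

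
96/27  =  32/9 = 3.56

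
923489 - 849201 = 74288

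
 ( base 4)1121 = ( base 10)89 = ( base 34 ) 2L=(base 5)324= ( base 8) 131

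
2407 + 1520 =3927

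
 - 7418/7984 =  - 1  +  283/3992= - 0.93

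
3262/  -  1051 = -4 + 942/1051 = - 3.10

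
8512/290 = 4256/145 = 29.35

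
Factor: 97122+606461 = 703583= 449^1 * 1567^1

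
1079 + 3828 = 4907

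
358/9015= 358/9015 =0.04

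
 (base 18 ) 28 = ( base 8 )54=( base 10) 44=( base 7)62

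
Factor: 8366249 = 31^1*269879^1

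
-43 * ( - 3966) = 170538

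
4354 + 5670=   10024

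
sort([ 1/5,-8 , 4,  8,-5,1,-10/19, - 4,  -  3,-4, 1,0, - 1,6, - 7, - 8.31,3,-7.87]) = [ - 8.31,-8,-7.87,  -  7 , - 5,-4,-4,-3, - 1,  -  10/19,0, 1/5,1, 1,3,4, 6,8 ]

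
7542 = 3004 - - 4538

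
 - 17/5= - 17/5  =  - 3.40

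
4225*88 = 371800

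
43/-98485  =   - 43/98485  =  - 0.00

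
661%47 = 3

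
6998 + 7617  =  14615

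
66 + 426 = 492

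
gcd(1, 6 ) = 1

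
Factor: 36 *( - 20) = - 720 = -2^4* 3^2*5^1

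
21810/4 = 5452 + 1/2  =  5452.50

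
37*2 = 74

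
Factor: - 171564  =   - 2^2*3^1*17^1*29^2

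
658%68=46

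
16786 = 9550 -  - 7236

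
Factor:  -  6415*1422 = - 2^1 * 3^2*5^1* 79^1*1283^1 = - 9122130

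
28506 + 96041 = 124547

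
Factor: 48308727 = 3^1*16102909^1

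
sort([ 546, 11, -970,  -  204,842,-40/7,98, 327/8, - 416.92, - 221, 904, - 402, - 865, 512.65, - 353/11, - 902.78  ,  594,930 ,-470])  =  [ - 970, - 902.78 ,-865,-470,- 416.92, - 402, - 221, - 204, - 353/11,-40/7, 11,327/8, 98, 512.65,546, 594, 842,904, 930 ]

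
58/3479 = 58/3479 = 0.02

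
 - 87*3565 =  - 310155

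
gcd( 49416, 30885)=6177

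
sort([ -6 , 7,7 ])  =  [ - 6,7, 7 ]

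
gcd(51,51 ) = 51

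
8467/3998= 2+ 471/3998 = 2.12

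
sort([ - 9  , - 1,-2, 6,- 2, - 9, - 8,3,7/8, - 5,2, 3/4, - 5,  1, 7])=[ - 9,-9,- 8, - 5, - 5,-2, - 2, - 1,  3/4, 7/8, 1,2, 3,  6, 7]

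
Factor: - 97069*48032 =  - 2^5*7^3*19^1*79^1 * 283^1  =  - 4662418208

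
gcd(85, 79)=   1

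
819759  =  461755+358004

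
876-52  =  824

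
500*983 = 491500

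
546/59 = 546/59 = 9.25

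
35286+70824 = 106110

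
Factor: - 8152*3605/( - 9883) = 29387960/9883  =  2^3 *5^1*7^1*103^1 * 1019^1*9883^( -1 ) 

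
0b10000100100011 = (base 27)bh5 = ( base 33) 7Q2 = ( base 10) 8483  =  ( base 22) HBD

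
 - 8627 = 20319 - 28946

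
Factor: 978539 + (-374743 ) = 603796 = 2^2* 23^1 *6563^1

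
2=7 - 5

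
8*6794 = 54352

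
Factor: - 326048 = -2^5*23^1*443^1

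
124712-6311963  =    -  6187251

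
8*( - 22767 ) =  - 182136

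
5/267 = 5/267 = 0.02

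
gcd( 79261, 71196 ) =1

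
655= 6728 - 6073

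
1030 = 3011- 1981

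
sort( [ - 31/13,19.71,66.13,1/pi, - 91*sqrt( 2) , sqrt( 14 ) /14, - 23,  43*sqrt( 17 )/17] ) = [ - 91* sqrt (2 ),  -  23, - 31/13,sqrt( 14)/14,1/pi,  43 * sqrt(17 )/17,19.71, 66.13]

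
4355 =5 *871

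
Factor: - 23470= - 2^1 * 5^1*2347^1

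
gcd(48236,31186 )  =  62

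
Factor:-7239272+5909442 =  - 2^1*5^1*71^1* 1873^1 = - 1329830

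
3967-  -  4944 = 8911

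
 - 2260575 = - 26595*85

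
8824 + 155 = 8979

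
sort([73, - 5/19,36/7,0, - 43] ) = [ - 43, - 5/19, 0,36/7,  73 ]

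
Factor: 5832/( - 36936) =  - 3^1*19^(- 1) = -  3/19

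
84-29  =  55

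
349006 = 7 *49858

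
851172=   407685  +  443487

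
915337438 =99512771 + 815824667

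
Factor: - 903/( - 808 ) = 2^( - 3 )*3^1*7^1 * 43^1*101^( - 1)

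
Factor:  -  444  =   - 2^2*3^1*37^1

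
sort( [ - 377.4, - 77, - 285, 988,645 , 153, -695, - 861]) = [- 861, - 695, - 377.4, - 285, - 77,153, 645,988 ] 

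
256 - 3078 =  - 2822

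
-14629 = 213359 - 227988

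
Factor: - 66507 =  - 3^1*7^1* 3167^1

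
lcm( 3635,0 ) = 0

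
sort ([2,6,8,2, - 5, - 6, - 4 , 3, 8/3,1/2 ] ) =[-6 , - 5,  -  4,1/2, 2, 2, 8/3, 3, 6,8 ] 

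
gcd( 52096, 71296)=128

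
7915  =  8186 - 271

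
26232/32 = 3279/4 = 819.75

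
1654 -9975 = -8321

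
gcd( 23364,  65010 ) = 66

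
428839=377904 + 50935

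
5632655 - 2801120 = 2831535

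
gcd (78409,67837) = 881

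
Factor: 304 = 2^4*19^1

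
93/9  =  31/3   =  10.33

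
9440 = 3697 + 5743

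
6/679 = 6/679= 0.01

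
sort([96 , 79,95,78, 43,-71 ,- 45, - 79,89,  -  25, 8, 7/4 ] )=[ - 79, - 71, - 45, - 25,7/4,  8,  43, 78 , 79, 89,95, 96 ] 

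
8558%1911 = 914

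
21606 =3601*6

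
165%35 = 25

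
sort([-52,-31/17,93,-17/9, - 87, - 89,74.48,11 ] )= [-89, - 87 , - 52,-17/9, - 31/17,  11,74.48 , 93]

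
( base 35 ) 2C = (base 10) 82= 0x52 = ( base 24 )3a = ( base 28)2Q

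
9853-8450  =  1403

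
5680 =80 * 71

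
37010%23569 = 13441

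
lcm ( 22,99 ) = 198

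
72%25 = 22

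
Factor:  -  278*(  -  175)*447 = 2^1*3^1*5^2*7^1*139^1*149^1 = 21746550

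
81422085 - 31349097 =50072988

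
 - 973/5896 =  - 1 + 4923/5896  =  -0.17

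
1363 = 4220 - 2857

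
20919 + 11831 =32750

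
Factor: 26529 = 3^1*37^1*239^1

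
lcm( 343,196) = 1372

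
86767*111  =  9631137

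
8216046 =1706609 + 6509437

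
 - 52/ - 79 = 52/79 = 0.66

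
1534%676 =182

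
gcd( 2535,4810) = 65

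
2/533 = 2/533 = 0.00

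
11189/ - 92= - 11189/92  =  - 121.62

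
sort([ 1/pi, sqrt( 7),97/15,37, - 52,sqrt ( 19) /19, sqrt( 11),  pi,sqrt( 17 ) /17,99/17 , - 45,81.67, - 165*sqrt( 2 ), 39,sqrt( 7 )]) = [ - 165*sqrt( 2), - 52, - 45,sqrt (19 ) /19,  sqrt ( 17) /17 , 1/pi,sqrt( 7),sqrt(7),pi, sqrt( 11),99/17, 97/15,37,  39,81.67 ]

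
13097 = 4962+8135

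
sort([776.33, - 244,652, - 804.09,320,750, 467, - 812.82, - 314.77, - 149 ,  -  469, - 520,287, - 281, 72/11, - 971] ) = [ - 971,-812.82, - 804.09, -520, - 469 , - 314.77, - 281,-244, - 149,72/11,287 , 320, 467,652,750,  776.33]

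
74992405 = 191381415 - 116389010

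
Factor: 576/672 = 6/7 = 2^1*3^1* 7^( - 1 )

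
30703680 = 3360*9138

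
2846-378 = 2468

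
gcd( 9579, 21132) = 3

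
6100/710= 8 + 42/71 = 8.59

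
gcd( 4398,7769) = 1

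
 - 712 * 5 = - 3560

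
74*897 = 66378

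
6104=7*872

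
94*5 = 470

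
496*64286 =31885856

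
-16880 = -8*2110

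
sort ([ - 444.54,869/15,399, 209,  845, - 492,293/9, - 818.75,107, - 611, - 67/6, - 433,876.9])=[ - 818.75, - 611,-492, - 444.54, - 433, - 67/6,293/9,869/15,107,209,399, 845,876.9]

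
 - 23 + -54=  - 77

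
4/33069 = 4/33069 = 0.00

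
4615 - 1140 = 3475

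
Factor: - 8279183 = - 11^2  *53^1*1291^1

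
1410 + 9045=10455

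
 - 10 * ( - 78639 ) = 786390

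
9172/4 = 2293 = 2293.00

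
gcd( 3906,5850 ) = 18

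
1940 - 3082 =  - 1142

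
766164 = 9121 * 84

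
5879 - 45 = 5834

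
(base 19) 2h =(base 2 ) 110111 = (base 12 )47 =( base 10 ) 55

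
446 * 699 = 311754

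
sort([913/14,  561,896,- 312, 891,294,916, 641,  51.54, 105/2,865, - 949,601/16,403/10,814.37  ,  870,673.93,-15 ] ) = [ - 949,-312, - 15, 601/16, 403/10, 51.54,105/2, 913/14,294,561,641,673.93, 814.37 , 865, 870,891, 896,916]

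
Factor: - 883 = -883^1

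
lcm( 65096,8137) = 65096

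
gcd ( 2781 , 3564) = 27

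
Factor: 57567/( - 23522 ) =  - 2^(- 1 )*3^1*19^ (-1 )*31^1 = - 93/38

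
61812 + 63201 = 125013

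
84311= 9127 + 75184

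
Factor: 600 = 2^3 * 3^1*5^2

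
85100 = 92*925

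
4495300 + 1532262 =6027562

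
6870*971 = 6670770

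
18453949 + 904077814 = 922531763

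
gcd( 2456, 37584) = 8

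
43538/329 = 132  +  110/329 = 132.33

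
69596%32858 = 3880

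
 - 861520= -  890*968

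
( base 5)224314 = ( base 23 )f6b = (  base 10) 8084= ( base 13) 38AB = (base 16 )1F94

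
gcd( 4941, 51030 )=81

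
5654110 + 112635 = 5766745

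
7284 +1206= 8490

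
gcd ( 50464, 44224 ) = 32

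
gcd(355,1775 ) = 355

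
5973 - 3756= 2217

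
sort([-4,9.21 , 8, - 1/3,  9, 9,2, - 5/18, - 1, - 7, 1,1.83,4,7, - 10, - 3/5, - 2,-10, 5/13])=[ - 10, - 10, - 7, - 4,- 2 , - 1, - 3/5,  -  1/3, - 5/18,5/13, 1,1.83, 2, 4,7,8,9,9, 9.21] 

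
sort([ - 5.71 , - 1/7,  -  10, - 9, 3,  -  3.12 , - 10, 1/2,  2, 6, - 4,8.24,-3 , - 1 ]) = [ - 10, - 10, - 9, - 5.71,-4, - 3.12, - 3, - 1, - 1/7, 1/2,2, 3,6, 8.24]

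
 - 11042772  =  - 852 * 12961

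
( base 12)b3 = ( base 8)207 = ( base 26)55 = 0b10000111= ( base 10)135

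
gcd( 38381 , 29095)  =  1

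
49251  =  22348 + 26903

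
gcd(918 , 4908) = 6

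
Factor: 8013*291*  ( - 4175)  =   - 9735194025 = - 3^2*5^2 * 97^1*167^1*2671^1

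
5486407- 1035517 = 4450890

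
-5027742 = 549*(-9158)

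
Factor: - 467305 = -5^1*19^1*4919^1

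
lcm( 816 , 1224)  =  2448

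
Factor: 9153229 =379^1*24151^1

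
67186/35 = 9598/5 = 1919.60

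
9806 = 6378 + 3428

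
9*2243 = 20187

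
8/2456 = 1/307 =0.00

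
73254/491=149 + 95/491 = 149.19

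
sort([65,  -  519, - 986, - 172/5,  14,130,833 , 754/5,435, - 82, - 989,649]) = [- 989, - 986,  -  519, - 82, - 172/5,14, 65, 130 , 754/5, 435,649,833] 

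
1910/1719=1 + 1/9 = 1.11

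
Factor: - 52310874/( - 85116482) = 2377767/3868931 = 3^1*7^1*11^( - 1 )*547^( - 1)*643^( - 1)*113227^1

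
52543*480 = 25220640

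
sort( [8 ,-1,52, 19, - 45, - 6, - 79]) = [ - 79, - 45, - 6, - 1, 8  ,  19,  52]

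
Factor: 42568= 2^3 *17^1*313^1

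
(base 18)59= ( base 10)99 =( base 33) 30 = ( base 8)143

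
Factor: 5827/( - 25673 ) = - 5827^1*25673^( - 1)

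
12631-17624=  - 4993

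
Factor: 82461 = 3^1*27487^1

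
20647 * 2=41294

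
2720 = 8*340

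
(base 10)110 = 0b1101110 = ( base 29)3N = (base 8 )156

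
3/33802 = 3/33802 = 0.00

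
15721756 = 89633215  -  73911459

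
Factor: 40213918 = 2^1*19^1*661^1 * 1601^1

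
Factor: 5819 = 11^1*23^2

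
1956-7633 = -5677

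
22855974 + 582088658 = 604944632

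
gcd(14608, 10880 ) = 16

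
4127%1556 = 1015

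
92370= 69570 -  - 22800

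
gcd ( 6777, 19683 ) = 27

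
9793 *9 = 88137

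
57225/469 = 8175/67 = 122.01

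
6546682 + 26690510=33237192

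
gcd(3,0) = 3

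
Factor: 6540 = 2^2 * 3^1*5^1*109^1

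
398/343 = 1+55/343  =  1.16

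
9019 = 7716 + 1303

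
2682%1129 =424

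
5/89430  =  1/17886 = 0.00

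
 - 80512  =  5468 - 85980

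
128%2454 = 128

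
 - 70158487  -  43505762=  - 113664249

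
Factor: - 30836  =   - 2^2 *13^1*593^1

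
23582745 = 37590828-14008083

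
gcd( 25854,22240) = 278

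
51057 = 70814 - 19757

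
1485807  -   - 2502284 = 3988091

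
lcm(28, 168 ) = 168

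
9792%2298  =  600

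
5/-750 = -1/150 = - 0.01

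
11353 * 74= 840122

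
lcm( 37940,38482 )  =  2693740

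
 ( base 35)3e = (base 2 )1110111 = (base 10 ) 119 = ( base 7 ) 230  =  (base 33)3K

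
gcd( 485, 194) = 97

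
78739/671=78739/671= 117.35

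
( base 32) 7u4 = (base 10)8132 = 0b1111111000100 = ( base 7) 32465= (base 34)716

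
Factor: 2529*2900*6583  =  48280380300 =2^2*3^2*5^2* 29^2*227^1*281^1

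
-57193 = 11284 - 68477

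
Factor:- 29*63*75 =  - 137025 = -3^3*5^2*7^1*29^1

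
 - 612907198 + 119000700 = -493906498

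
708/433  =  708/433 = 1.64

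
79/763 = 79/763  =  0.10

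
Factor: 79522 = 2^1*39761^1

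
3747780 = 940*3987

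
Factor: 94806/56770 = 3^2 * 5^(  -  1 )*7^(-1)*23^1*229^1*811^( -1 ) = 47403/28385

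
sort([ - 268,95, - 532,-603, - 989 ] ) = [  -  989, - 603,-532, - 268, 95] 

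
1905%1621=284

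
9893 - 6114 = 3779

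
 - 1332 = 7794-9126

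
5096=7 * 728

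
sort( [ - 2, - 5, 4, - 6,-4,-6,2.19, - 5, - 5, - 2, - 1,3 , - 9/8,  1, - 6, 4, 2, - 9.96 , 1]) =[ - 9.96, - 6, -6, - 6, - 5,-5, - 5, - 4, - 2, - 2, - 9/8,-1, 1, 1, 2,2.19,3 , 4,4 ] 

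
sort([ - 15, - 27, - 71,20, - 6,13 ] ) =[ - 71, - 27, - 15, - 6,13 , 20 ]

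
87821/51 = 87821/51 = 1721.98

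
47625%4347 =4155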